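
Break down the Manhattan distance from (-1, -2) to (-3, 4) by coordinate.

Σ|x_i - y_i| = |-1 - (-3)| + |-2 - 4| = 2 + 6 = 8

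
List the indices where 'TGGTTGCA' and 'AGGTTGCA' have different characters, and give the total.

Differing positions: 1. Hamming distance = 1.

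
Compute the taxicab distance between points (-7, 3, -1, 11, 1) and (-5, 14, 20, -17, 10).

Σ|x_i - y_i| = |-7 - (-5)| + |3 - 14| + |-1 - 20| + |11 - (-17)| + |1 - 10| = 2 + 11 + 21 + 28 + 9 = 71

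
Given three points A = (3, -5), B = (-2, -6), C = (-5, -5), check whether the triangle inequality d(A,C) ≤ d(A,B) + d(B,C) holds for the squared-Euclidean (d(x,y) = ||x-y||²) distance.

d(A,B) = 5² + 1² = 26, d(B,C) = 3² + 1² = 10, d(A,C) = 8² + 0² = 64.
d(A,C) = 64 > 26 + 10 = 36. Triangle inequality is VIOLATED. (Squared-Euclidean is not a metric — this is a counterexample.)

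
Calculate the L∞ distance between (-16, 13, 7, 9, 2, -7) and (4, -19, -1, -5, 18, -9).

max(|x_i - y_i|) = max(|-16 - 4|, |13 - (-19)|, |7 - (-1)|, |9 - (-5)|, |2 - 18|, |-7 - (-9)|) = max(20, 32, 8, 14, 16, 2) = 32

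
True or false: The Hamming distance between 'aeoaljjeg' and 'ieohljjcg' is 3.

Differing positions: 1, 4, 8. Hamming distance = 3, so the claim is true.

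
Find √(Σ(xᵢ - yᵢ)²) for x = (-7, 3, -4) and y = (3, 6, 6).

√(Σ(x_i - y_i)²) = √((-7 - 3)² + (3 - 6)² + (-4 - 6)²)
= √((-10)² + (-3)² + (-10)²) = √(100 + 9 + 100) = √209 ≈ 14.4568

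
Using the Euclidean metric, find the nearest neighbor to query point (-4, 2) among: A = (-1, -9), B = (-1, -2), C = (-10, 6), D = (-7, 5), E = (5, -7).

Distances: d(A) ≈ 11.4018, d(B) = 5, d(C) ≈ 7.2111, d(D) ≈ 4.2426, d(E) ≈ 12.7279. Nearest: D = (-7, 5) with distance 4.2426.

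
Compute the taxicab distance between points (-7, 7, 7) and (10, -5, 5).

Σ|x_i - y_i| = |-7 - 10| + |7 - (-5)| + |7 - 5| = 17 + 12 + 2 = 31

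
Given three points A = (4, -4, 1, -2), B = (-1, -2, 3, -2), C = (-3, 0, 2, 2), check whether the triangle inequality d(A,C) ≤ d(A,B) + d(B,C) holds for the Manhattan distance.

d(A,B) = 5 + 2 + 2 + 0 = 9, d(B,C) = 2 + 2 + 1 + 4 = 9, d(A,C) = 7 + 4 + 1 + 4 = 16.
d(A,C) = 16 ≤ 9 + 9 = 18. Triangle inequality is satisfied.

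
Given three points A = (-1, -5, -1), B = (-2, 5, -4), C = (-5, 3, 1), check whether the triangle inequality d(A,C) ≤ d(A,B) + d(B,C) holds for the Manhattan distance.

d(A,B) = 1 + 10 + 3 = 14, d(B,C) = 3 + 2 + 5 = 10, d(A,C) = 4 + 8 + 2 = 14.
d(A,C) = 14 ≤ 14 + 10 = 24. Triangle inequality is satisfied.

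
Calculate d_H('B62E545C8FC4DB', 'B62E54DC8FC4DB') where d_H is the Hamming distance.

Differing positions: 7. Hamming distance = 1.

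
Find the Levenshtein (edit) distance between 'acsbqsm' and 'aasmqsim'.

Let D[i][j] be the edit distance between the first i characters of 'acsbqsm' and the first j characters of 'aasmqsim', with D[i][0] = i, D[0][j] = j, and D[i][j] = D[i-1][j-1] if the characters match, else 1 + min(D[i-1][j], D[i][j-1], D[i-1][j-1]). Filling the table (rows: prefixes of 'acsbqsm', columns: prefixes of 'aasmqsim'):
     ε  a  a  s  m  q  s  i  m
  ε  0  1  2  3  4  5  6  7  8
  a  1  0  1  2  3  4  5  6  7
  c  2  1  1  2  3  4  5  6  7
  s  3  2  2  1  2  3  4  5  6
  b  4  3  3  2  2  3  4  5  6
  q  5  4  4  3  3  2  3  4  5
  s  6  5  5  4  4  3  2  3  4
  m  7  6  6  5  4  4  3  3  3
The bottom-right entry gives D[7][8] = 3, so no sequence of fewer than 3 edits works. Backtracking through the table gives one optimal edit sequence (3 edits):
  acsbqsm → aasbqsm (sub c→a @2)
  aasbqsm → aasmqsm (sub b→m @4)
  aasmqsm → aasmqsim (ins i @7)
Edit distance = 3.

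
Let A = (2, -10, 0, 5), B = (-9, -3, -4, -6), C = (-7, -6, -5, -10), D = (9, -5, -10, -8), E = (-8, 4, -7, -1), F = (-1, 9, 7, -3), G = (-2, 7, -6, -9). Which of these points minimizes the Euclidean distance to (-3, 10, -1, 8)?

Distances: d(A) ≈ 20.8567, d(B) ≈ 20.2485, d(C) ≈ 24.7386, d(D) ≈ 26.5707, d(E) ≈ 13.3417, d(F) ≈ 13.784, d(G) = 18. Nearest: E = (-8, 4, -7, -1) with distance 13.3417.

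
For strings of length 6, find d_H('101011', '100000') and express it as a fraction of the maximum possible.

Differing positions: 3, 5, 6. Hamming distance = 3. The maximum possible Hamming distance for length-6 strings is 6, so d_H/6 = 3/6 = 0.5.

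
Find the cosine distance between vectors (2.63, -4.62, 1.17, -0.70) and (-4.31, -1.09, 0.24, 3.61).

With u = (2.63, -4.62, 1.17, -0.70), v = (-4.31, -1.09, 0.24, 3.61):
u·v = 2.63·(-4.31) + (-4.62)·(-1.09) + 1.17·0.24 + (-0.7)·3.61 = (-11.3353) + 5.0358 + 0.2808 + (-2.527) = -8.5457.
|u| = √(2.63² + (-4.62)² + 1.17² + (-0.7)²) = √(6.9169 + 21.3444 + 1.3689 + 0.49) = √30.1202, |v| = √((-4.31)² + (-1.09)² + 0.24² + 3.61²) = √(18.5761 + 1.1881 + 0.0576 + 13.0321) = √32.8539.
cos θ = (u·v)/(|u||v|) = -8.5457/(√30.1202·√32.8539) ≈ -0.2717
Cosine distance = 1 - cos θ ≈ 1 - (-0.2717) = 1.2717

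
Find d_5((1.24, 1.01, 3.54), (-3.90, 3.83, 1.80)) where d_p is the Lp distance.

(Σ|x_i - y_i|^5)^(1/5) = (|1.24 - (-3.9)|^5 + |1.01 - 3.83|^5 + |3.54 - 1.8|^5)^(1/5)
= (5.14^5 + 2.82^5 + 1.74^5)^(1/5) ≈ (3587.6957 + 178.3387 + 15.9495)^(1/5) = (3781.9839)^(1/5) ≈ 5.1945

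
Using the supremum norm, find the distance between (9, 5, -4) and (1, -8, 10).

max(|x_i - y_i|) = max(|9 - 1|, |5 - (-8)|, |-4 - 10|) = max(8, 13, 14) = 14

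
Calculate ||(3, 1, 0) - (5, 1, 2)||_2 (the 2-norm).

(Σ|x_i - y_i|^2)^(1/2) = (|3 - 5|^2 + |1 - 1|^2 + |0 - 2|^2)^(1/2)
= (2^2 + 0^2 + 2^2)^(1/2) = (4 + 0 + 4)^(1/2) = (8)^(1/2) ≈ 2.8284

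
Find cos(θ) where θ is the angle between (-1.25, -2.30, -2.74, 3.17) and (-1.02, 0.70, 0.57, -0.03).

With u = (-1.25, -2.30, -2.74, 3.17), v = (-1.02, 0.70, 0.57, -0.03):
u·v = (-1.25)·(-1.02) + (-2.3)·0.7 + (-2.74)·0.57 + 3.17·(-0.03) = 1.275 + (-1.61) + (-1.5618) + (-0.0951) = -1.9919.
|u| = √((-1.25)² + (-2.3)² + (-2.74)² + 3.17²) = √(1.5625 + 5.29 + 7.5076 + 10.0489) = √24.409, |v| = √((-1.02)² + 0.7² + 0.57² + (-0.03)²) = √(1.0404 + 0.49 + 0.3249 + 0.0009) = √1.8562.
cos θ = (u·v)/(|u||v|) = -1.9919/(√24.409·√1.8562) ≈ -0.2959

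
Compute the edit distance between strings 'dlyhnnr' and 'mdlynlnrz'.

Let D[i][j] be the edit distance between the first i characters of 'dlyhnnr' and the first j characters of 'mdlynlnrz', with D[i][0] = i, D[0][j] = j, and D[i][j] = D[i-1][j-1] if the characters match, else 1 + min(D[i-1][j], D[i][j-1], D[i-1][j-1]). Filling the table (rows: prefixes of 'dlyhnnr', columns: prefixes of 'mdlynlnrz'):
     ε  m  d  l  y  n  l  n  r  z
  ε  0  1  2  3  4  5  6  7  8  9
  d  1  1  1  2  3  4  5  6  7  8
  l  2  2  2  1  2  3  4  5  6  7
  y  3  3  3  2  1  2  3  4  5  6
  h  4  4  4  3  2  2  3  4  5  6
  n  5  5  5  4  3  2  3  3  4  5
  n  6  6  6  5  4  3  3  3  4  5
  r  7  7  7  6  5  4  4  4  3  4
The bottom-right entry gives D[7][9] = 4, so no sequence of fewer than 4 edits works. Backtracking through the table gives one optimal edit sequence (4 edits):
  dlyhnnr → mdlyhnnr (ins m @1)
  mdlyhnnr → mdlynnnr (sub h→n @5)
  mdlynnnr → mdlynlnr (sub n→l @6)
  mdlynlnr → mdlynlnrz (ins z @9)
Edit distance = 4.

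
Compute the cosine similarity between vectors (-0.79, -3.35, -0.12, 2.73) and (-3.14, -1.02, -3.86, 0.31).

With u = (-0.79, -3.35, -0.12, 2.73), v = (-3.14, -1.02, -3.86, 0.31):
u·v = (-0.79)·(-3.14) + (-3.35)·(-1.02) + (-0.12)·(-3.86) + 2.73·0.31 = 2.4806 + 3.417 + 0.4632 + 0.8463 = 7.2071.
|u| = √((-0.79)² + (-3.35)² + (-0.12)² + 2.73²) = √(0.6241 + 11.2225 + 0.0144 + 7.4529) = √19.3139, |v| = √((-3.14)² + (-1.02)² + (-3.86)² + 0.31²) = √(9.8596 + 1.0404 + 14.8996 + 0.0961) = √25.8957.
cos θ = (u·v)/(|u||v|) = 7.2071/(√19.3139·√25.8957) ≈ 0.3223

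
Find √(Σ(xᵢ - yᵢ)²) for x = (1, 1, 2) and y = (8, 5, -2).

√(Σ(x_i - y_i)²) = √((1 - 8)² + (1 - 5)² + (2 - (-2))²)
= √((-7)² + (-4)² + 4²) = √(49 + 16 + 16) = √81 = 9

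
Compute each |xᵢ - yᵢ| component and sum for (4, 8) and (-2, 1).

Σ|x_i - y_i| = |4 - (-2)| + |8 - 1| = 6 + 7 = 13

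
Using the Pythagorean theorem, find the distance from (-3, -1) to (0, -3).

√(Σ(x_i - y_i)²) = √((-3 - 0)² + (-1 - (-3))²)
= √((-3)² + 2²) = √(9 + 4) = √13 ≈ 3.6056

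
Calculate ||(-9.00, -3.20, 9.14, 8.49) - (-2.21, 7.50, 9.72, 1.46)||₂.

√(Σ(x_i - y_i)²) = √((-9 - (-2.21))² + (-3.2 - 7.5)² + (9.14 - 9.72)² + (8.49 - 1.46)²)
= √((-6.79)² + (-10.7)² + (-0.58)² + 7.03²) = √(46.1041 + 114.49 + 0.3364 + 49.4209) = √210.3514 ≈ 14.5035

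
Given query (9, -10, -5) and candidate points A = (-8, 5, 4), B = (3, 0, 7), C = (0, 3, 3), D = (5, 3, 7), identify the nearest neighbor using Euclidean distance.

Distances: d(A) ≈ 24.3926, d(B) ≈ 16.7332, d(C) ≈ 17.72, d(D) ≈ 18.1384. Nearest: B = (3, 0, 7) with distance 16.7332.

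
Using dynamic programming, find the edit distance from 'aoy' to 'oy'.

Let D[i][j] be the edit distance between the first i characters of 'aoy' and the first j characters of 'oy', with D[i][0] = i, D[0][j] = j, and D[i][j] = D[i-1][j-1] if the characters match, else 1 + min(D[i-1][j], D[i][j-1], D[i-1][j-1]). Filling the table (rows: prefixes of 'aoy', columns: prefixes of 'oy'):
     ε  o  y
  ε  0  1  2
  a  1  1  2
  o  2  1  2
  y  3  2  1
The bottom-right entry gives D[3][2] = 1, so no sequence of fewer than 1 edit works. Backtracking through the table gives one optimal edit sequence (1 edit):
  aoy → oy (del a @1)
Edit distance = 1.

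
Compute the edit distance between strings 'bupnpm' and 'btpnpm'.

Let D[i][j] be the edit distance between the first i characters of 'bupnpm' and the first j characters of 'btpnpm', with D[i][0] = i, D[0][j] = j, and D[i][j] = D[i-1][j-1] if the characters match, else 1 + min(D[i-1][j], D[i][j-1], D[i-1][j-1]). Filling the table (rows: prefixes of 'bupnpm', columns: prefixes of 'btpnpm'):
     ε  b  t  p  n  p  m
  ε  0  1  2  3  4  5  6
  b  1  0  1  2  3  4  5
  u  2  1  1  2  3  4  5
  p  3  2  2  1  2  3  4
  n  4  3  3  2  1  2  3
  p  5  4  4  3  2  1  2
  m  6  5  5  4  3  2  1
The bottom-right entry gives D[6][6] = 1, so no sequence of fewer than 1 edit works. Backtracking through the table gives one optimal edit sequence (1 edit):
  bupnpm → btpnpm (sub u→t @2)
Edit distance = 1.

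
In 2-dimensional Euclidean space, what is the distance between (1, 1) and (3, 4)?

√(Σ(x_i - y_i)²) = √((1 - 3)² + (1 - 4)²)
= √((-2)² + (-3)²) = √(4 + 9) = √13 ≈ 3.6056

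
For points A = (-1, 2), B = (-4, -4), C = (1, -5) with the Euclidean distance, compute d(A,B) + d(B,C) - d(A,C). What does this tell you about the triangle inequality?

d(A,B) = √(3² + 6²) = √45 ≈ 6.7082, d(B,C) = √(5² + 1²) = √26 ≈ 5.099, d(A,C) = √(2² + 7²) = √53 ≈ 7.2801.
d(A,B) + d(B,C) - d(A,C) = 6.7082 + 5.099 - 7.2801 = 11.8072 - 7.2801 = 4.5271 (to 4 decimal places). This is ≥ 0, so the triangle inequality holds for these points.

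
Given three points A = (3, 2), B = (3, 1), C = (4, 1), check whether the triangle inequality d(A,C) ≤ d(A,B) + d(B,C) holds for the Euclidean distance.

d(A,B) = √(0² + 1²) = √1 = 1, d(B,C) = √(1² + 0²) = √1 = 1, d(A,C) = √(1² + 1²) = √2 ≈ 1.4142.
d(A,C) ≈ 1.4142 ≤ 1 + 1 = 2. Triangle inequality is satisfied.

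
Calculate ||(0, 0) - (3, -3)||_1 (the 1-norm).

Σ|x_i - y_i| = |0 - 3| + |0 - (-3)| = 3 + 3 = 6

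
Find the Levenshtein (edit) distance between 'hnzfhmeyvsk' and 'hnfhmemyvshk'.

Let D[i][j] be the edit distance between the first i characters of 'hnzfhmeyvsk' and the first j characters of 'hnfhmemyvshk', with D[i][0] = i, D[0][j] = j, and D[i][j] = D[i-1][j-1] if the characters match, else 1 + min(D[i-1][j], D[i][j-1], D[i-1][j-1]). Filling the table (rows: prefixes of 'hnzfhmeyvsk', columns: prefixes of 'hnfhmemyvshk'):
     ε  h  n  f  h  m  e  m  y  v  s  h  k
  ε  0  1  2  3  4  5  6  7  8  9 10 11 12
  h  1  0  1  2  3  4  5  6  7  8  9 10 11
  n  2  1  0  1  2  3  4  5  6  7  8  9 10
  z  3  2  1  1  2  3  4  5  6  7  8  9 10
  f  4  3  2  1  2  3  4  5  6  7  8  9 10
  h  5  4  3  2  1  2  3  4  5  6  7  8  9
  m  6  5  4  3  2  1  2  3  4  5  6  7  8
  e  7  6  5  4  3  2  1  2  3  4  5  6  7
  y  8  7  6  5  4  3  2  2  2  3  4  5  6
  v  9  8  7  6  5  4  3  3  3  2  3  4  5
  s 10  9  8  7  6  5  4  4  4  3  2  3  4
  k 11 10  9  8  7  6  5  5  5  4  3  3  3
The bottom-right entry gives D[11][12] = 3, so no sequence of fewer than 3 edits works. Backtracking through the table gives one optimal edit sequence (3 edits):
  hnzfhmeyvsk → hnfhmeyvsk (del z @3)
  hnfhmeyvsk → hnfhmemyvsk (ins m @7)
  hnfhmemyvsk → hnfhmemyvshk (ins h @11)
Edit distance = 3.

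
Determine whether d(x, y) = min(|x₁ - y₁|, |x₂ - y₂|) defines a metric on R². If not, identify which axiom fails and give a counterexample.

No. d fails identity of indiscernibles: take x = (-1, 0) and y = (-1, 2). Then d(x,y) = min(|-1 - (-1)|, |0 - 2|) = min(0, 2) = 0, yet x ≠ y.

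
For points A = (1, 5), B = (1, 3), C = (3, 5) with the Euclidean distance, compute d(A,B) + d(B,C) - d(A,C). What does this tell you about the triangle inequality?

d(A,B) = √(0² + 2²) = √4 = 2, d(B,C) = √(2² + 2²) = √8 ≈ 2.8284, d(A,C) = √(2² + 0²) = √4 = 2.
d(A,B) + d(B,C) - d(A,C) = 2 + 2.8284 - 2 = 4.8284 - 2 = 2.8284 (to 4 decimal places). This is ≥ 0, so the triangle inequality holds for these points.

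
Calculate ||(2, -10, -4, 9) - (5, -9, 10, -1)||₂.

√(Σ(x_i - y_i)²) = √((2 - 5)² + (-10 - (-9))² + (-4 - 10)² + (9 - (-1))²)
= √((-3)² + (-1)² + (-14)² + 10²) = √(9 + 1 + 196 + 100) = √306 ≈ 17.4929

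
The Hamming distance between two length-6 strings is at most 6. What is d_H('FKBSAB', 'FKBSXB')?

Differing positions: 5. Hamming distance = 1. The maximum possible Hamming distance for length-6 strings is 6, so d_H/6 = 1/6 ≈ 0.1667.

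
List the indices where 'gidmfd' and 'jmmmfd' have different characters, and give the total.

Differing positions: 1, 2, 3. Hamming distance = 3.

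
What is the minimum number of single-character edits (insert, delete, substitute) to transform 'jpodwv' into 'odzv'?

Let D[i][j] be the edit distance between the first i characters of 'jpodwv' and the first j characters of 'odzv', with D[i][0] = i, D[0][j] = j, and D[i][j] = D[i-1][j-1] if the characters match, else 1 + min(D[i-1][j], D[i][j-1], D[i-1][j-1]). Filling the table (rows: prefixes of 'jpodwv', columns: prefixes of 'odzv'):
     ε  o  d  z  v
  ε  0  1  2  3  4
  j  1  1  2  3  4
  p  2  2  2  3  4
  o  3  2  3  3  4
  d  4  3  2  3  4
  w  5  4  3  3  4
  v  6  5  4  4  3
The bottom-right entry gives D[6][4] = 3, so no sequence of fewer than 3 edits works. Backtracking through the table gives one optimal edit sequence (3 edits):
  jpodwv → podwv (del j @1)
  podwv → odwv (del p @1)
  odwv → odzv (sub w→z @3)
Edit distance = 3.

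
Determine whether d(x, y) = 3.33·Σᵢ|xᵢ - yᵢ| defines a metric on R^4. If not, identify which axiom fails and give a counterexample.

Yes. The L1 (Manhattan) norm induces a metric on R^4, and multiplying a metric by a positive constant 3.33 > 0 preserves all four axioms: non-negativity (3.33·||x-y|| ≥ 0), identity (3.33·||x-y|| = 0 ⟺ ||x-y|| = 0 ⟺ x = y), symmetry (||x-y|| = ||y-x||), and the triangle inequality (3.33·||x-z|| ≤ 3.33·||x-y|| + 3.33·||y-z||). So d is a metric.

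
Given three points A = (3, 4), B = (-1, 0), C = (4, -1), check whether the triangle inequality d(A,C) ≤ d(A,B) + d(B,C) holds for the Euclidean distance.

d(A,B) = √(4² + 4²) = √32 ≈ 5.6569, d(B,C) = √(5² + 1²) = √26 ≈ 5.099, d(A,C) = √(1² + 5²) = √26 ≈ 5.099.
d(A,C) ≈ 5.099 ≤ 5.6569 + 5.099 = 10.7559. Triangle inequality is satisfied.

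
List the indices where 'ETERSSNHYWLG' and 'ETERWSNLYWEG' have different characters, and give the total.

Differing positions: 5, 8, 11. Hamming distance = 3.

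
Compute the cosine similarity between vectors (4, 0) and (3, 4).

With u = (4, 0), v = (3, 4):
u·v = 4·3 + 0·4 = 12 + 0 = 12.
|u| = √(4² + 0²) = √16, |v| = √(3² + 4²) = √25, so |u||v| = √(16·25) = √400 = 20.
cos θ = (u·v)/(|u||v|) = 12/20 = 0.6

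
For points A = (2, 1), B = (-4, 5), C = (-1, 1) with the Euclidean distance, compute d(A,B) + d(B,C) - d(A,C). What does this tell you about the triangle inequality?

d(A,B) = √(6² + 4²) = √52 ≈ 7.2111, d(B,C) = √(3² + 4²) = √25 = 5, d(A,C) = √(3² + 0²) = √9 = 3.
d(A,B) + d(B,C) - d(A,C) = 7.2111 + 5 - 3 = 12.2111 - 3 = 9.2111 (to 4 decimal places). This is ≥ 0, so the triangle inequality holds for these points.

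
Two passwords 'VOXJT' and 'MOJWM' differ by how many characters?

Differing positions: 1, 3, 4, 5. Hamming distance = 4.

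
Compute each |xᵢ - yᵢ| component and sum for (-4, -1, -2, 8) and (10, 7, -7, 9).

Σ|x_i - y_i| = |-4 - 10| + |-1 - 7| + |-2 - (-7)| + |8 - 9| = 14 + 8 + 5 + 1 = 28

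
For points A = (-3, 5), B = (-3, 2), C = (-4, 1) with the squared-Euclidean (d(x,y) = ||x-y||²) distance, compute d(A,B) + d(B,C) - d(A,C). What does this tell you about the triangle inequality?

d(A,B) = 0² + 3² = 9, d(B,C) = 1² + 1² = 2, d(A,C) = 1² + 4² = 17.
d(A,B) + d(B,C) - d(A,C) = 9 + 2 - 17 = 11 - 17 = -6. This is < 0, so the triangle inequality FAILS for these points (squared-Euclidean is not a metric).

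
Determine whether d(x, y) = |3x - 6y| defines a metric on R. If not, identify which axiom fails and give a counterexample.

No. d fails symmetry: d(6, 2) = |3·6 - 6·2| = |6| = 6, but d(2, 6) = |3·2 - 6·6| = |-30| = 30. Since 6 ≠ 30, d(x,y) ≠ d(y,x) in general.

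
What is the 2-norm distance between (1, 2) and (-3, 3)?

(Σ|x_i - y_i|^2)^(1/2) = (|1 - (-3)|^2 + |2 - 3|^2)^(1/2)
= (4^2 + 1^2)^(1/2) = (16 + 1)^(1/2) = (17)^(1/2) ≈ 4.1231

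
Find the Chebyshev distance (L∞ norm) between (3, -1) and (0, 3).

max(|x_i - y_i|) = max(|3 - 0|, |-1 - 3|) = max(3, 4) = 4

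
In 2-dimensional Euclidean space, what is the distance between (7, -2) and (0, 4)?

√(Σ(x_i - y_i)²) = √((7 - 0)² + (-2 - 4)²)
= √(7² + (-6)²) = √(49 + 36) = √85 ≈ 9.2195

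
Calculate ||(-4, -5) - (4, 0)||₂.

√(Σ(x_i - y_i)²) = √((-4 - 4)² + (-5 - 0)²)
= √((-8)² + (-5)²) = √(64 + 25) = √89 ≈ 9.434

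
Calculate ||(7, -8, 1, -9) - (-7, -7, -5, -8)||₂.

√(Σ(x_i - y_i)²) = √((7 - (-7))² + (-8 - (-7))² + (1 - (-5))² + (-9 - (-8))²)
= √(14² + (-1)² + 6² + (-1)²) = √(196 + 1 + 36 + 1) = √234 ≈ 15.2971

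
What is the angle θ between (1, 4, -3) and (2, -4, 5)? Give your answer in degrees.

With u = (1, 4, -3), v = (2, -4, 5):
u·v = 1·2 + 4·(-4) + (-3)·5 = 2 + (-16) + (-15) = -29.
|u| = √(1² + 4² + (-3)²) = √26, |v| = √(2² + (-4)² + 5²) = √45, so |u||v| = √(26·45) = √1170.
cos θ = (u·v)/(|u||v|) = -29/√1170 ≈ -0.847823
θ = arccos(-0.847823) ≈ 147.98°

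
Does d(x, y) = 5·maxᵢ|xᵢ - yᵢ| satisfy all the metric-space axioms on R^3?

Yes. The L∞ (Chebyshev) norm induces a metric on R^3, and multiplying a metric by a positive constant 5 > 0 preserves all four axioms: non-negativity (5·||x-y|| ≥ 0), identity (5·||x-y|| = 0 ⟺ ||x-y|| = 0 ⟺ x = y), symmetry (||x-y|| = ||y-x||), and the triangle inequality (5·||x-z|| ≤ 5·||x-y|| + 5·||y-z||). So d is a metric.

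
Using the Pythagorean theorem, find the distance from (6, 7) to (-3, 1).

√(Σ(x_i - y_i)²) = √((6 - (-3))² + (7 - 1)²)
= √(9² + 6²) = √(81 + 36) = √117 ≈ 10.8167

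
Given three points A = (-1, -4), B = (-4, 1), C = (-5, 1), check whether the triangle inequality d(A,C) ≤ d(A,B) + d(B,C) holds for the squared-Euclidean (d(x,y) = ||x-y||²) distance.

d(A,B) = 3² + 5² = 34, d(B,C) = 1² + 0² = 1, d(A,C) = 4² + 5² = 41.
d(A,C) = 41 > 34 + 1 = 35. Triangle inequality is VIOLATED. (Squared-Euclidean is not a metric — this is a counterexample.)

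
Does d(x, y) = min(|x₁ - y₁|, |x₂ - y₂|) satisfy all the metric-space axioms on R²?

No. d fails identity of indiscernibles: take x = (-3, 0) and y = (-3, 7). Then d(x,y) = min(|-3 - (-3)|, |0 - 7|) = min(0, 7) = 0, yet x ≠ y.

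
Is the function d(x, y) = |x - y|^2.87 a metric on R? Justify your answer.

No. d(x,y) = |x-y|^2.87 fails the triangle inequality since p = 2.87 > 1. Counterexample: x = -5, y = -1, z = 10. d(x,z) = |-5 - 10|^2.87 = 15^2.87 ≈ 2373.46, but d(x,y) + d(y,z) = 4^2.87 + 11^2.87 ≈ 53.4456 + 974.534 = 1027.9796. Since 2373.46 > 1027.9796, the triangle inequality is violated.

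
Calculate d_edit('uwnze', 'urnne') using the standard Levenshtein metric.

Let D[i][j] be the edit distance between the first i characters of 'uwnze' and the first j characters of 'urnne', with D[i][0] = i, D[0][j] = j, and D[i][j] = D[i-1][j-1] if the characters match, else 1 + min(D[i-1][j], D[i][j-1], D[i-1][j-1]). Filling the table (rows: prefixes of 'uwnze', columns: prefixes of 'urnne'):
     ε  u  r  n  n  e
  ε  0  1  2  3  4  5
  u  1  0  1  2  3  4
  w  2  1  1  2  3  4
  n  3  2  2  1  2  3
  z  4  3  3  2  2  3
  e  5  4  4  3  3  2
The bottom-right entry gives D[5][5] = 2, so no sequence of fewer than 2 edits works. Backtracking through the table gives one optimal edit sequence (2 edits):
  uwnze → urnze (sub w→r @2)
  urnze → urnne (sub z→n @4)
Edit distance = 2.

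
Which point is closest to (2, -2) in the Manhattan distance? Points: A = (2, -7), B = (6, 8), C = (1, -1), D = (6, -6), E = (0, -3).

Distances: d(A) = 5, d(B) = 14, d(C) = 2, d(D) = 8, d(E) = 3. Nearest: C = (1, -1) with distance 2.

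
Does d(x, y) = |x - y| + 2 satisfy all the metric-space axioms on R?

No. d fails identity of indiscernibles (specifically d(x,x) = 0): d(-1, -1) = |-1 - (-1)| + 2 = 0 + 2 = 2 ≠ 0.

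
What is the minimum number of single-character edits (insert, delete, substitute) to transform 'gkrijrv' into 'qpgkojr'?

Let D[i][j] be the edit distance between the first i characters of 'gkrijrv' and the first j characters of 'qpgkojr', with D[i][0] = i, D[0][j] = j, and D[i][j] = D[i-1][j-1] if the characters match, else 1 + min(D[i-1][j], D[i][j-1], D[i-1][j-1]). Filling the table (rows: prefixes of 'gkrijrv', columns: prefixes of 'qpgkojr'):
     ε  q  p  g  k  o  j  r
  ε  0  1  2  3  4  5  6  7
  g  1  1  2  2  3  4  5  6
  k  2  2  2  3  2  3  4  5
  r  3  3  3  3  3  3  4  4
  i  4  4  4  4  4  4  4  5
  j  5  5  5  5  5  5  4  5
  r  6  6  6  6  6  6  5  4
  v  7  7  7  7  7  7  6  5
The bottom-right entry gives D[7][7] = 5, so no sequence of fewer than 5 edits works. Backtracking through the table gives one optimal edit sequence (5 edits):
  gkrijrv → qgkrijrv (ins q @1)
  qgkrijrv → qpgkrijrv (ins p @2)
  qpgkrijrv → qpgkijrv (del r @5)
  qpgkijrv → qpgkojrv (sub i→o @5)
  qpgkojrv → qpgkojr (del v @8)
Edit distance = 5.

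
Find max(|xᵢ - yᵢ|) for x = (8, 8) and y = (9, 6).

max(|x_i - y_i|) = max(|8 - 9|, |8 - 6|) = max(1, 2) = 2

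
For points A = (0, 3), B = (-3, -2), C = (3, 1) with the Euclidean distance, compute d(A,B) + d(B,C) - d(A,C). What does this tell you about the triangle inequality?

d(A,B) = √(3² + 5²) = √34 ≈ 5.831, d(B,C) = √(6² + 3²) = √45 ≈ 6.7082, d(A,C) = √(3² + 2²) = √13 ≈ 3.6056.
d(A,B) + d(B,C) - d(A,C) = 5.831 + 6.7082 - 3.6056 = 12.5392 - 3.6056 = 8.9336 (to 4 decimal places). This is ≥ 0, so the triangle inequality holds for these points.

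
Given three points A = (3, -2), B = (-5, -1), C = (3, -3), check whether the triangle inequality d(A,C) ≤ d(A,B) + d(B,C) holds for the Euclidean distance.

d(A,B) = √(8² + 1²) = √65 ≈ 8.0623, d(B,C) = √(8² + 2²) = √68 ≈ 8.2462, d(A,C) = √(0² + 1²) = √1 = 1.
d(A,C) = 1 ≤ 8.0623 + 8.2462 = 16.3085. Triangle inequality is satisfied.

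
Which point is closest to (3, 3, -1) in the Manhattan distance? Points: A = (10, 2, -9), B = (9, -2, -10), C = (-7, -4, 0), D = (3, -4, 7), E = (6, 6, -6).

Distances: d(A) = 16, d(B) = 20, d(C) = 18, d(D) = 15, d(E) = 11. Nearest: E = (6, 6, -6) with distance 11.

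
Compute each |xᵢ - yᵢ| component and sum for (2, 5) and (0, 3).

Σ|x_i - y_i| = |2 - 0| + |5 - 3| = 2 + 2 = 4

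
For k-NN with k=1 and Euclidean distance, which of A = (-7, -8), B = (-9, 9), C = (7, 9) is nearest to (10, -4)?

Distances: d(A) ≈ 17.4642, d(B) ≈ 23.0217, d(C) ≈ 13.3417. Nearest: C = (7, 9) with distance 13.3417.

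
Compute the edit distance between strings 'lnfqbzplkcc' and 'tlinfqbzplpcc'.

Let D[i][j] be the edit distance between the first i characters of 'lnfqbzplkcc' and the first j characters of 'tlinfqbzplpcc', with D[i][0] = i, D[0][j] = j, and D[i][j] = D[i-1][j-1] if the characters match, else 1 + min(D[i-1][j], D[i][j-1], D[i-1][j-1]). Filling the table (rows: prefixes of 'lnfqbzplkcc', columns: prefixes of 'tlinfqbzplpcc'):
     ε  t  l  i  n  f  q  b  z  p  l  p  c  c
  ε  0  1  2  3  4  5  6  7  8  9 10 11 12 13
  l  1  1  1  2  3  4  5  6  7  8  9 10 11 12
  n  2  2  2  2  2  3  4  5  6  7  8  9 10 11
  f  3  3  3  3  3  2  3  4  5  6  7  8  9 10
  q  4  4  4  4  4  3  2  3  4  5  6  7  8  9
  b  5  5  5  5  5  4  3  2  3  4  5  6  7  8
  z  6  6  6  6  6  5  4  3  2  3  4  5  6  7
  p  7  7  7  7  7  6  5  4  3  2  3  4  5  6
  l  8  8  7  8  8  7  6  5  4  3  2  3  4  5
  k  9  9  8  8  9  8  7  6  5  4  3  3  4  5
  c 10 10  9  9  9  9  8  7  6  5  4  4  3  4
  c 11 11 10 10 10 10  9  8  7  6  5  5  4  3
The bottom-right entry gives D[11][13] = 3, so no sequence of fewer than 3 edits works. Backtracking through the table gives one optimal edit sequence (3 edits):
  lnfqbzplkcc → tlnfqbzplkcc (ins t @1)
  tlnfqbzplkcc → tlinfqbzplkcc (ins i @3)
  tlinfqbzplkcc → tlinfqbzplpcc (sub k→p @11)
Edit distance = 3.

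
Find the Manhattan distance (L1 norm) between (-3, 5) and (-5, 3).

Σ|x_i - y_i| = |-3 - (-5)| + |5 - 3| = 2 + 2 = 4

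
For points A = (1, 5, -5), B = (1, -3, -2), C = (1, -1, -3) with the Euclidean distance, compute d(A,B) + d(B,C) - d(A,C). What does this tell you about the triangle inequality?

d(A,B) = √(0² + 8² + 3²) = √73 ≈ 8.544, d(B,C) = √(0² + 2² + 1²) = √5 ≈ 2.2361, d(A,C) = √(0² + 6² + 2²) = √40 ≈ 6.3246.
d(A,B) + d(B,C) - d(A,C) = 8.544 + 2.2361 - 6.3246 = 10.7801 - 6.3246 = 4.4555 (to 4 decimal places). This is ≥ 0, so the triangle inequality holds for these points.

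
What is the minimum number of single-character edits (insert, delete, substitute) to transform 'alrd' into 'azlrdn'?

Let D[i][j] be the edit distance between the first i characters of 'alrd' and the first j characters of 'azlrdn', with D[i][0] = i, D[0][j] = j, and D[i][j] = D[i-1][j-1] if the characters match, else 1 + min(D[i-1][j], D[i][j-1], D[i-1][j-1]). Filling the table (rows: prefixes of 'alrd', columns: prefixes of 'azlrdn'):
     ε  a  z  l  r  d  n
  ε  0  1  2  3  4  5  6
  a  1  0  1  2  3  4  5
  l  2  1  1  1  2  3  4
  r  3  2  2  2  1  2  3
  d  4  3  3  3  2  1  2
The bottom-right entry gives D[4][6] = 2, so no sequence of fewer than 2 edits works. Backtracking through the table gives one optimal edit sequence (2 edits):
  alrd → azlrd (ins z @2)
  azlrd → azlrdn (ins n @6)
Edit distance = 2.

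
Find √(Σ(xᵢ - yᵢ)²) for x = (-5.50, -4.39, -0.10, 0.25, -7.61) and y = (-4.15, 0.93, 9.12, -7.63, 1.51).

√(Σ(x_i - y_i)²) = √((-5.5 - (-4.15))² + (-4.39 - 0.93)² + (-0.1 - 9.12)² + (0.25 - (-7.63))² + (-7.61 - 1.51)²)
= √((-1.35)² + (-5.32)² + (-9.22)² + 7.88² + (-9.12)²) = √(1.8225 + 28.3024 + 85.0084 + 62.0944 + 83.1744) = √260.4021 ≈ 16.137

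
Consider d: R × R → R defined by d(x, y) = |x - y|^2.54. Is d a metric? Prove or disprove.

No. d(x,y) = |x-y|^2.54 fails the triangle inequality since p = 2.54 > 1. Counterexample: x = 3, y = 10, z = 11. d(x,z) = |3 - 11|^2.54 = 8^2.54 ≈ 196.72, but d(x,y) + d(y,z) = 7^2.54 + 1^2.54 ≈ 140.1358 + 1 = 141.1358. Since 196.72 > 141.1358, the triangle inequality is violated.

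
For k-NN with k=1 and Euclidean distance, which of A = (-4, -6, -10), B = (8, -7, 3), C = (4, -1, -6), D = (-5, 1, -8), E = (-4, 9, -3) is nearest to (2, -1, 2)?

Distances: d(A) ≈ 14.3178, d(B) ≈ 8.544, d(C) ≈ 8.2462, d(D) ≈ 12.3693, d(E) ≈ 12.6886. Nearest: C = (4, -1, -6) with distance 8.2462.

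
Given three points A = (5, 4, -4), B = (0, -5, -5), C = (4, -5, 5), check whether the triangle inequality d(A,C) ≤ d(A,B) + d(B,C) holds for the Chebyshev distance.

d(A,B) = max(5, 9, 1) = 9, d(B,C) = max(4, 0, 10) = 10, d(A,C) = max(1, 9, 9) = 9.
d(A,C) = 9 ≤ 9 + 10 = 19. Triangle inequality is satisfied.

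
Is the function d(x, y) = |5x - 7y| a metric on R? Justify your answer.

No. d fails symmetry: d(1, 9) = |5·1 - 7·9| = |-58| = 58, but d(9, 1) = |5·9 - 7·1| = |38| = 38. Since 58 ≠ 38, d(x,y) ≠ d(y,x) in general.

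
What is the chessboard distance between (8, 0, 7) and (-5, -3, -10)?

max(|x_i - y_i|) = max(|8 - (-5)|, |0 - (-3)|, |7 - (-10)|) = max(13, 3, 17) = 17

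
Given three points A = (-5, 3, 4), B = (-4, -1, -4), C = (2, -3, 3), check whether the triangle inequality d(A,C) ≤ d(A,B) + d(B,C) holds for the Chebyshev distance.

d(A,B) = max(1, 4, 8) = 8, d(B,C) = max(6, 2, 7) = 7, d(A,C) = max(7, 6, 1) = 7.
d(A,C) = 7 ≤ 8 + 7 = 15. Triangle inequality is satisfied.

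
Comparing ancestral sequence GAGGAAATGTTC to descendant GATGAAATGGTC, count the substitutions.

Differing positions: 3, 10. Hamming distance = 2.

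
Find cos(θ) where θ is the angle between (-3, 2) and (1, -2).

With u = (-3, 2), v = (1, -2):
u·v = (-3)·1 + 2·(-2) = (-3) + (-4) = -7.
|u| = √((-3)² + 2²) = √13, |v| = √(1² + (-2)²) = √5, so |u||v| = √(13·5) = √65.
cos θ = (u·v)/(|u||v|) = -7/√65 ≈ -0.8682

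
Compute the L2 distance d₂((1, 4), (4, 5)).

√(Σ(x_i - y_i)²) = √((1 - 4)² + (4 - 5)²)
= √((-3)² + (-1)²) = √(9 + 1) = √10 ≈ 3.1623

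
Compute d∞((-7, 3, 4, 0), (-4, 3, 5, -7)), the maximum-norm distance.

max(|x_i - y_i|) = max(|-7 - (-4)|, |3 - 3|, |4 - 5|, |0 - (-7)|) = max(3, 0, 1, 7) = 7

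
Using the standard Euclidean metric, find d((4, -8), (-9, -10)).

√(Σ(x_i - y_i)²) = √((4 - (-9))² + (-8 - (-10))²)
= √(13² + 2²) = √(169 + 4) = √173 ≈ 13.1529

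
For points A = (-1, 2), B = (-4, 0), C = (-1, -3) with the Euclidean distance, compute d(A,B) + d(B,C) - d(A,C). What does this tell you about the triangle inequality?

d(A,B) = √(3² + 2²) = √13 ≈ 3.6056, d(B,C) = √(3² + 3²) = √18 ≈ 4.2426, d(A,C) = √(0² + 5²) = √25 = 5.
d(A,B) + d(B,C) - d(A,C) = 3.6056 + 4.2426 - 5 = 7.8482 - 5 = 2.8482 (to 4 decimal places). This is ≥ 0, so the triangle inequality holds for these points.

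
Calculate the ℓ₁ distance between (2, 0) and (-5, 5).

Σ|x_i - y_i| = |2 - (-5)| + |0 - 5| = 7 + 5 = 12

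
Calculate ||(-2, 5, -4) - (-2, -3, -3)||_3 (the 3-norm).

(Σ|x_i - y_i|^3)^(1/3) = (|-2 - (-2)|^3 + |5 - (-3)|^3 + |-4 - (-3)|^3)^(1/3)
= (0^3 + 8^3 + 1^3)^(1/3) = (0 + 512 + 1)^(1/3) = (513)^(1/3) ≈ 8.0052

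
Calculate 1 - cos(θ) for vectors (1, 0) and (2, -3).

With u = (1, 0), v = (2, -3):
u·v = 1·2 + 0·(-3) = 2 + 0 = 2.
|u| = √(1² + 0²) = √1, |v| = √(2² + (-3)²) = √13, so |u||v| = √(1·13) = √13.
cos θ = (u·v)/(|u||v|) = 2/√13 ≈ 0.5547
Cosine distance = 1 - cos θ ≈ 1 - 0.5547 = 0.4453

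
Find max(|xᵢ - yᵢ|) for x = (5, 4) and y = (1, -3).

max(|x_i - y_i|) = max(|5 - 1|, |4 - (-3)|) = max(4, 7) = 7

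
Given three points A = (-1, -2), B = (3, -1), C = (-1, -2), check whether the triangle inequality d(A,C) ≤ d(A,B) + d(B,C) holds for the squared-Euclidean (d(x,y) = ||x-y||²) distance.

d(A,B) = 4² + 1² = 17, d(B,C) = 4² + 1² = 17, d(A,C) = 0² + 0² = 0.
d(A,C) = 0 ≤ 17 + 17 = 34. Triangle inequality is satisfied.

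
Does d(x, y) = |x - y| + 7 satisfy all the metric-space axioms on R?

No. d fails identity of indiscernibles (specifically d(x,x) = 0): d(-7, -7) = |-7 - (-7)| + 7 = 0 + 7 = 7 ≠ 0.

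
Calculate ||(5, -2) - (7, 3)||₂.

√(Σ(x_i - y_i)²) = √((5 - 7)² + (-2 - 3)²)
= √((-2)² + (-5)²) = √(4 + 25) = √29 ≈ 5.3852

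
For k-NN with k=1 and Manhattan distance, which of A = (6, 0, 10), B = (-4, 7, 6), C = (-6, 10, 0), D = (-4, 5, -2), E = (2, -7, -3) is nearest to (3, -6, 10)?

Distances: d(A) = 9, d(B) = 24, d(C) = 35, d(D) = 30, d(E) = 15. Nearest: A = (6, 0, 10) with distance 9.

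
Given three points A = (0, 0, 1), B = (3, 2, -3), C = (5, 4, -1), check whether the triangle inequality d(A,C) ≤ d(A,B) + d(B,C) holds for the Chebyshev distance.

d(A,B) = max(3, 2, 4) = 4, d(B,C) = max(2, 2, 2) = 2, d(A,C) = max(5, 4, 2) = 5.
d(A,C) = 5 ≤ 4 + 2 = 6. Triangle inequality is satisfied.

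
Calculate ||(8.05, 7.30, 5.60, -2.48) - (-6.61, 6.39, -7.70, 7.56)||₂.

√(Σ(x_i - y_i)²) = √((8.05 - (-6.61))² + (7.3 - 6.39)² + (5.6 - (-7.7))² + (-2.48 - 7.56)²)
= √(14.66² + 0.91² + 13.3² + (-10.04)²) = √(214.9156 + 0.8281 + 176.89 + 100.8016) = √493.4353 ≈ 22.2134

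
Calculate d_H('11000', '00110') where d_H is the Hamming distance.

Differing positions: 1, 2, 3, 4. Hamming distance = 4.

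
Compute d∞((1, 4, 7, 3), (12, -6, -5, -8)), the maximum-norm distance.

max(|x_i - y_i|) = max(|1 - 12|, |4 - (-6)|, |7 - (-5)|, |3 - (-8)|) = max(11, 10, 12, 11) = 12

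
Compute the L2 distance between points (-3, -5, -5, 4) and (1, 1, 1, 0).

(Σ|x_i - y_i|^2)^(1/2) = (|-3 - 1|^2 + |-5 - 1|^2 + |-5 - 1|^2 + |4 - 0|^2)^(1/2)
= (4^2 + 6^2 + 6^2 + 4^2)^(1/2) = (16 + 36 + 36 + 16)^(1/2) = (104)^(1/2) ≈ 10.198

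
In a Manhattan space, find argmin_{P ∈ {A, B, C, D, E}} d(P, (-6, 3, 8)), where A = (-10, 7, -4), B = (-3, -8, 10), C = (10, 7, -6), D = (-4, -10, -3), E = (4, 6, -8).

Distances: d(A) = 20, d(B) = 16, d(C) = 34, d(D) = 26, d(E) = 29. Nearest: B = (-3, -8, 10) with distance 16.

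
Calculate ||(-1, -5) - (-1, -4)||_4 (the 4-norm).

(Σ|x_i - y_i|^4)^(1/4) = (|-1 - (-1)|^4 + |-5 - (-4)|^4)^(1/4)
= (0^4 + 1^4)^(1/4) = (0 + 1)^(1/4) = (1)^(1/4) = 1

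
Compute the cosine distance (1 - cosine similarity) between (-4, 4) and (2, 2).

With u = (-4, 4), v = (2, 2):
u·v = (-4)·2 + 4·2 = (-8) + 8 = 0.
|u| = √((-4)² + 4²) = √32, |v| = √(2² + 2²) = √8, so |u||v| = √(32·8) = √256 = 16.
cos θ = (u·v)/(|u||v|) = 0/16 = 0
Cosine distance = 1 - cos θ = 1 - 0 = 1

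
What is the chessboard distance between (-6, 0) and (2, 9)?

max(|x_i - y_i|) = max(|-6 - 2|, |0 - 9|) = max(8, 9) = 9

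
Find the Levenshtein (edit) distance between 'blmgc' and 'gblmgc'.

Let D[i][j] be the edit distance between the first i characters of 'blmgc' and the first j characters of 'gblmgc', with D[i][0] = i, D[0][j] = j, and D[i][j] = D[i-1][j-1] if the characters match, else 1 + min(D[i-1][j], D[i][j-1], D[i-1][j-1]). Filling the table (rows: prefixes of 'blmgc', columns: prefixes of 'gblmgc'):
     ε  g  b  l  m  g  c
  ε  0  1  2  3  4  5  6
  b  1  1  1  2  3  4  5
  l  2  2  2  1  2  3  4
  m  3  3  3  2  1  2  3
  g  4  3  4  3  2  1  2
  c  5  4  4  4  3  2  1
The bottom-right entry gives D[5][6] = 1, so no sequence of fewer than 1 edit works. Backtracking through the table gives one optimal edit sequence (1 edit):
  blmgc → gblmgc (ins g @1)
Edit distance = 1.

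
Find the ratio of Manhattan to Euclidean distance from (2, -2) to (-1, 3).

L1 = |2 - (-1)| + |-2 - 3| = 3 + 5 = 8
L2 = √(3² + 5²) = √34 ≈ 5.831
L1 ≥ L2 always (equality iff movement is along one axis); L1 > L2 here.
Ratio L1/L2 = 8/√34 ≈ 1.372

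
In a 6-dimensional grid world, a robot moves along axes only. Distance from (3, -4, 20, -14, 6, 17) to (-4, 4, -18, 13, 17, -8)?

Σ|x_i - y_i| = |3 - (-4)| + |-4 - 4| + |20 - (-18)| + |-14 - 13| + |6 - 17| + |17 - (-8)| = 7 + 8 + 38 + 27 + 11 + 25 = 116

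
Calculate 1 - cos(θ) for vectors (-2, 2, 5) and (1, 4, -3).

With u = (-2, 2, 5), v = (1, 4, -3):
u·v = (-2)·1 + 2·4 + 5·(-3) = (-2) + 8 + (-15) = -9.
|u| = √((-2)² + 2² + 5²) = √33, |v| = √(1² + 4² + (-3)²) = √26, so |u||v| = √(33·26) = √858.
cos θ = (u·v)/(|u||v|) = -9/√858 ≈ -0.3073
Cosine distance = 1 - cos θ ≈ 1 - (-0.3073) = 1.3073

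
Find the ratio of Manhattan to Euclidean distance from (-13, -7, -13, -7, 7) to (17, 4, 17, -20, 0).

L1 = |-13 - 17| + |-7 - 4| + |-13 - 17| + |-7 - (-20)| + |7 - 0| = 30 + 11 + 30 + 13 + 7 = 91
L2 = √(30² + 11² + 30² + 13² + 7²) = √2139 ≈ 46.2493
L1 ≥ L2 always (equality iff movement is along one axis); L1 > L2 here.
Ratio L1/L2 = 91/√2139 ≈ 1.9676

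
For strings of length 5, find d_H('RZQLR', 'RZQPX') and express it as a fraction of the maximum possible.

Differing positions: 4, 5. Hamming distance = 2. The maximum possible Hamming distance for length-5 strings is 5, so d_H/5 = 2/5 = 0.4.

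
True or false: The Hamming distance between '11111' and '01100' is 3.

Differing positions: 1, 4, 5. Hamming distance = 3, so the claim is true.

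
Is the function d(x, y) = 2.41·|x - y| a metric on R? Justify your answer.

Yes. Since |x - y| is a metric on R and 2.41 > 0, the positive scalar multiple 2.41·|x - y| is also a metric: scaling by a positive constant preserves non-negativity, identity (d=0 ⟺ |x-y|=0 ⟺ x=y), symmetry, and the triangle inequality.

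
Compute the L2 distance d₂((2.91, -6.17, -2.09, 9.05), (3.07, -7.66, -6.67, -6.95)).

√(Σ(x_i - y_i)²) = √((2.91 - 3.07)² + (-6.17 - (-7.66))² + (-2.09 - (-6.67))² + (9.05 - (-6.95))²)
= √((-0.16)² + 1.49² + 4.58² + 16²) = √(0.0256 + 2.2201 + 20.9764 + 256) = √279.2221 ≈ 16.7099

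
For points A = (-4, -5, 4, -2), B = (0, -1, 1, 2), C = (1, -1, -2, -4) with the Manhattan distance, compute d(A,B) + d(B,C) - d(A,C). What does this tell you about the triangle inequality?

d(A,B) = 4 + 4 + 3 + 4 = 15, d(B,C) = 1 + 0 + 3 + 6 = 10, d(A,C) = 5 + 4 + 6 + 2 = 17.
d(A,B) + d(B,C) - d(A,C) = 15 + 10 - 17 = 25 - 17 = 8. This is ≥ 0, so the triangle inequality holds for these points.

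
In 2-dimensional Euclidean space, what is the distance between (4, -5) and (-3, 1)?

√(Σ(x_i - y_i)²) = √((4 - (-3))² + (-5 - 1)²)
= √(7² + (-6)²) = √(49 + 36) = √85 ≈ 9.2195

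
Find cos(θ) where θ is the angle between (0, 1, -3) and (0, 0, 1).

With u = (0, 1, -3), v = (0, 0, 1):
u·v = 0·0 + 1·0 + (-3)·1 = 0 + 0 + (-3) = -3.
|u| = √(0² + 1² + (-3)²) = √10, |v| = √(0² + 0² + 1²) = √1, so |u||v| = √(10·1) = √10.
cos θ = (u·v)/(|u||v|) = -3/√10 ≈ -0.9487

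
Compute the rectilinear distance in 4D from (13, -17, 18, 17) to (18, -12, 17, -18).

Σ|x_i - y_i| = |13 - 18| + |-17 - (-12)| + |18 - 17| + |17 - (-18)| = 5 + 5 + 1 + 35 = 46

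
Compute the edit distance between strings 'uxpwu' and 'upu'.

Let D[i][j] be the edit distance between the first i characters of 'uxpwu' and the first j characters of 'upu', with D[i][0] = i, D[0][j] = j, and D[i][j] = D[i-1][j-1] if the characters match, else 1 + min(D[i-1][j], D[i][j-1], D[i-1][j-1]). Filling the table (rows: prefixes of 'uxpwu', columns: prefixes of 'upu'):
     ε  u  p  u
  ε  0  1  2  3
  u  1  0  1  2
  x  2  1  1  2
  p  3  2  1  2
  w  4  3  2  2
  u  5  4  3  2
The bottom-right entry gives D[5][3] = 2, so no sequence of fewer than 2 edits works. Backtracking through the table gives one optimal edit sequence (2 edits):
  uxpwu → upwu (del x @2)
  upwu → upu (del w @3)
Edit distance = 2.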